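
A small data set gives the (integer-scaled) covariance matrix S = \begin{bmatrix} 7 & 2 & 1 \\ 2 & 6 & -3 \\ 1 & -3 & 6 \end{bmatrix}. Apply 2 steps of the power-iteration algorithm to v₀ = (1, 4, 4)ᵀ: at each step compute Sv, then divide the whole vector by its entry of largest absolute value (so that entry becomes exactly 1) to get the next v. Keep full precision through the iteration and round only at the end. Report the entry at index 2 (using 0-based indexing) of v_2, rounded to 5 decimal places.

0.31609

Sv0 = (19.000000, 14.000000, 13.000000); divide by 19.000000 → v1 = (1.000000, 0.736842, 0.684211)
Sv1 = (9.157895, 4.368421, 2.894737); divide by 9.157895 → v2 = (1.000000, 0.477011, 0.316092)
Requested entry of v2: 55/174 = 0.31609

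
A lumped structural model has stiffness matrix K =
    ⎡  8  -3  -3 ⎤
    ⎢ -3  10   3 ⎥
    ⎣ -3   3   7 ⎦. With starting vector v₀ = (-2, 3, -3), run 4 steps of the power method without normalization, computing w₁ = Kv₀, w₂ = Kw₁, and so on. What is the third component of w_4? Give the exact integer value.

w1 = Kv₀ = (-16, 27, -6)
w2 = Kw1 = (-191, 300, 87)
w3 = Kw2 = (-2689, 3834, 2082)
w4 = Kw3 = (-39260, 52653, 34143)
The requested component of w4 is 34143.

34143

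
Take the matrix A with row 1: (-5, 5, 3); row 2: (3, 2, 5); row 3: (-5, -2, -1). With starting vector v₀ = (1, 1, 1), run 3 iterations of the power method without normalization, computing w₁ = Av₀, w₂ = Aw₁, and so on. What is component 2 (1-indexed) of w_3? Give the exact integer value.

w1 = Av₀ = ((-5)·1 + 5·1 + 3·1; 3·1 + 2·1 + 5·1; (-5)·1 + (-2)·1 + (-1)·1) = (3, 10, -8)
w2 = Aw1 = ((-5)·3 + 5·10 + 3·(-8); 3·3 + 2·10 + 5·(-8); (-5)·3 + (-2)·10 + (-1)·(-8)) = (11, -11, -27)
w3 = Aw2 = (-191, -124, -6)
The requested component of w3 is -124.

-124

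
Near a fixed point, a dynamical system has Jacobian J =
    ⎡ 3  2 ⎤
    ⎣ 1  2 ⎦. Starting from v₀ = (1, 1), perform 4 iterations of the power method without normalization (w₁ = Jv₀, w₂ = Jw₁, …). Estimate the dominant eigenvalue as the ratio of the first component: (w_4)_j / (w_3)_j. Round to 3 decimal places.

λ ≈ 4.012

w1 = Jv₀ = (5, 3)
w2 = Jw1 = (21, 11)
w3 = Jw2 = (85, 43)
w4 = Jw3 = (341, 171)
Ratio at component: 341 / 85 = 4.012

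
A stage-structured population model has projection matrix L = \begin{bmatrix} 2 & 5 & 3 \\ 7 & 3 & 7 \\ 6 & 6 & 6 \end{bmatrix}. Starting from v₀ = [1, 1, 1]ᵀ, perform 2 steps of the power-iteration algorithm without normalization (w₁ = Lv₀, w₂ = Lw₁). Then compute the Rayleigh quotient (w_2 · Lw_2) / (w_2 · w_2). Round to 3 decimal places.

w1 = Lv₀ = (2·1 + 5·1 + 3·1; 7·1 + 3·1 + 7·1; 6·1 + 6·1 + 6·1) = (10, 17, 18)
w2 = Lw1 = (2·10 + 5·17 + 3·18; 7·10 + 3·17 + 7·18; 6·10 + 6·17 + 6·18) = (159, 247, 270)
Lw2 = (2363, 3744, 4056)
w2·Lw2 = 159·2363 + 247·3744 + 270·4056 = 2395605; w2·w2 = 159·159 + 247·247 + 270·270 = 159190
λ ≈ 2395605/159190 = 15.049

λ ≈ 15.049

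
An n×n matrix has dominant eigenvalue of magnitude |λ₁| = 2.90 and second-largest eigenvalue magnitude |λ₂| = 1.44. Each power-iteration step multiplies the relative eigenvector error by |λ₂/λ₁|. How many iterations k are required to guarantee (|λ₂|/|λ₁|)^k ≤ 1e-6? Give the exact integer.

20

|λ₂/λ₁| = 1.44/2.90 = 0.49655
Need k ≥ ln(1e-6) / ln(0.49655) = -13.8155 / -0.7001 ≈ 19.735
Smallest integer k satisfying the bound: 20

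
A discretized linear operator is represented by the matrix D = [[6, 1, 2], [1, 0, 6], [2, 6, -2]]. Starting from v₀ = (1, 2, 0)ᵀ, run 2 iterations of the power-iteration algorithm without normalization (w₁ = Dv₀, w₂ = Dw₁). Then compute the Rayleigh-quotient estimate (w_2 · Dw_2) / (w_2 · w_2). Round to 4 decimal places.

w1 = Dv₀ = (6·1 + 1·2 + 2·0; 1·1 + 0·2 + 6·0; 2·1 + 6·2 + (-2)·0) = (8, 1, 14)
w2 = Dw1 = (6·8 + 1·1 + 2·14; 1·8 + 0·1 + 6·14; 2·8 + 6·1 + (-2)·14) = (77, 92, -6)
Dw2 = (542, 41, 718)
w2·Dw2 = 77·542 + 92·41 + (-6)·718 = 41198; w2·w2 = 77·77 + 92·92 + (-6)·(-6) = 14429
λ ≈ 41198/14429 = 2.8552

λ ≈ 2.8552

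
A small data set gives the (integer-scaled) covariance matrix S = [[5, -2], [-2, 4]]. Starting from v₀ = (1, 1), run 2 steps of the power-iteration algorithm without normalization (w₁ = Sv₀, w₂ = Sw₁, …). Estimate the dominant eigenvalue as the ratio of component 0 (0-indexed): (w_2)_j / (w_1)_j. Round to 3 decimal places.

w1 = Sv₀ = (5·1 + (-2)·1; (-2)·1 + 4·1) = (3, 2)
w2 = Sw1 = (5·3 + (-2)·2; (-2)·3 + 4·2) = (11, 2)
Ratio at component: 11 / 3 = 3.667

λ ≈ 3.667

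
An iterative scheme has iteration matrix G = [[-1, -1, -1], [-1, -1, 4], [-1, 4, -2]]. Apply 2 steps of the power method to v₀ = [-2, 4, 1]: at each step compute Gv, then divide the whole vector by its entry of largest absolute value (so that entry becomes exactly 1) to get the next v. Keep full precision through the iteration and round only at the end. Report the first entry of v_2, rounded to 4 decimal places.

-0.2308

Gv0 = (-3.00000, 2.00000, 16.00000); divide by 16.00000 → v1 = (-0.18750, 0.12500, 1.00000)
Gv1 = (-0.93750, 4.06250, -1.31250); divide by 4.06250 → v2 = (-0.23077, 1.00000, -0.32308)
Requested entry of v2: -15/65 = -0.2308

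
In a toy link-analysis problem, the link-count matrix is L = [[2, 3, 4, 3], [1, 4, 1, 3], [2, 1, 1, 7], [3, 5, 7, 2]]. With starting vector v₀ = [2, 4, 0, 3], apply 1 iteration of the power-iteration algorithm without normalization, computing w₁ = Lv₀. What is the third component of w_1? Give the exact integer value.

29

w1 = Lv₀ = (2·2 + 3·4 + 4·0 + 3·3; 1·2 + 4·4 + 1·0 + 3·3; 2·2 + 1·4 + 1·0 + 7·3; 3·2 + 5·4 + 7·0 + 2·3) = (25, 27, 29, 32)
The requested component of w1 is 29.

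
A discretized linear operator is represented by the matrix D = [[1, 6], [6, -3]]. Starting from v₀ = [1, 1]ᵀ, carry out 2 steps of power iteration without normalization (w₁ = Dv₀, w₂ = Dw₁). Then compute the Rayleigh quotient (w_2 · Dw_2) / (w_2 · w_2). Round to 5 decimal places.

λ ≈ 4.23454

w1 = Dv₀ = (7, 3)
w2 = Dw1 = (25, 33)
Dw2 = (223, 51)
w2·Dw2 = 25·223 + 33·51 = 7258; w2·w2 = 25·25 + 33·33 = 1714
λ ≈ 7258/1714 = 4.23454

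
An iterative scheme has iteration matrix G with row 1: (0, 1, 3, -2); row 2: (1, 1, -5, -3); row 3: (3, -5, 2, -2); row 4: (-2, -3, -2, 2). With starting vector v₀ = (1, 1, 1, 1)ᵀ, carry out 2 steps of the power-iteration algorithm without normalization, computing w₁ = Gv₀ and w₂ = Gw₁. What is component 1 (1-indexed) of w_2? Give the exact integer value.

-2

w1 = Gv₀ = (2, -6, -2, -5)
w2 = Gw1 = (-2, 21, 42, 8)
The requested component of w2 is -2.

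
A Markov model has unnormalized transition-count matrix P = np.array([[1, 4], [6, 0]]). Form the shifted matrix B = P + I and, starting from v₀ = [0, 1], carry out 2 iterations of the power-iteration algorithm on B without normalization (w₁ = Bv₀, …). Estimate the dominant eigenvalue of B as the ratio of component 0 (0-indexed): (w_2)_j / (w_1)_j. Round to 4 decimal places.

B = P + I has rows (2, 4); (6, 1)
w1 = Bv₀ = (4, 1)
w2 = Bw1 = (12, 25)
Ratio: 12/4 = 3.0000

3.0000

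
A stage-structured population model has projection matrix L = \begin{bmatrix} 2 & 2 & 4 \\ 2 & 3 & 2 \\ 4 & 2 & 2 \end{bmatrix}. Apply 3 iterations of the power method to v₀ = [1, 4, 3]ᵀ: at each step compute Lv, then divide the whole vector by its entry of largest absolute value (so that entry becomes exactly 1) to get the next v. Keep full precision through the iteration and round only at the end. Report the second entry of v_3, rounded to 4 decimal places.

0.8494

Lv0 = (22.00000, 20.00000, 18.00000); divide by 22.00000 → v1 = (1.00000, 0.90909, 0.81818)
Lv1 = (7.09091, 6.36364, 7.45455); divide by 7.45455 → v2 = (0.95122, 0.85366, 1.00000)
Lv2 = (7.60976, 6.46341, 7.51220); divide by 7.60976 → v3 = (1.00000, 0.84936, 0.98718)
Requested entry of v3: 1060/1248 = 0.8494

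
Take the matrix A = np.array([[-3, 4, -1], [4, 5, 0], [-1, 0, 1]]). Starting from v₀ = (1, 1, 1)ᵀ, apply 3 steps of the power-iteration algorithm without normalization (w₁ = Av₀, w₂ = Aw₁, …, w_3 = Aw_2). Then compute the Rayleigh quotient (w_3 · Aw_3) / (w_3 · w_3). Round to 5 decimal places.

w1 = Av₀ = ((-3)·1 + 4·1 + (-1)·1; 4·1 + 5·1 + 0·1; (-1)·1 + 0·1 + 1·1) = (0, 9, 0)
w2 = Aw1 = ((-3)·0 + 4·9 + (-1)·0; 4·0 + 5·9 + 0·0; (-1)·0 + 0·9 + 1·0) = (36, 45, 0)
w3 = Aw2 = (72, 369, -36)
Aw3 = (1296, 2133, -108)
w3·Aw3 = 72·1296 + 369·2133 + (-36)·(-108) = 884277; w3·w3 = 72·72 + 369·369 + (-36)·(-36) = 142641
λ ≈ 884277/142641 = 6.19932

6.19932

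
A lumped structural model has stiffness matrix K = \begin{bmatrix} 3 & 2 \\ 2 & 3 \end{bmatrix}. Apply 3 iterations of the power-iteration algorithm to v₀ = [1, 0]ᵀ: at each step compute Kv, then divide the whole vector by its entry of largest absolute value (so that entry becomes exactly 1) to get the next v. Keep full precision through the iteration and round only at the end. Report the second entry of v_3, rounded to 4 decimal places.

0.9841

Kv0 = (3.00000, 2.00000); divide by 3.00000 → v1 = (1.00000, 0.66667)
Kv1 = (4.33333, 4.00000); divide by 4.33333 → v2 = (1.00000, 0.92308)
Kv2 = (4.84615, 4.76923); divide by 4.84615 → v3 = (1.00000, 0.98413)
Requested entry of v3: 62/63 = 0.9841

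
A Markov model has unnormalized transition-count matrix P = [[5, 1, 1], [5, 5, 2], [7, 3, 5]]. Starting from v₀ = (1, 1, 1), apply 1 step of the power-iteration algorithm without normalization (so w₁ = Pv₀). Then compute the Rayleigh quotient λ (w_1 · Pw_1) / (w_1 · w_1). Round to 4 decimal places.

10.3684

w1 = Pv₀ = (5·1 + 1·1 + 1·1; 5·1 + 5·1 + 2·1; 7·1 + 3·1 + 5·1) = (7, 12, 15)
Pw1 = (62, 125, 160)
w1·Pw1 = 7·62 + 12·125 + 15·160 = 4334; w1·w1 = 7·7 + 12·12 + 15·15 = 418
λ ≈ 4334/418 = 10.3684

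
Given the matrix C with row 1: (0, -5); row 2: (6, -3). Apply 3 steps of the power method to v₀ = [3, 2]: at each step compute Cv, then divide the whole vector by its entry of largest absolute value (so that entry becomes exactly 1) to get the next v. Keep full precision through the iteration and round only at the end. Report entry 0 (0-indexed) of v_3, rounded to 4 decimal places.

Cv0 = (-10.00000, 12.00000); divide by 12.00000 → v1 = (-0.83333, 1.00000)
Cv1 = (-5.00000, -8.00000); divide by -8.00000 → v2 = (0.62500, 1.00000)
Cv2 = (-5.00000, 0.75000); divide by -5.00000 → v3 = (1.00000, -0.15000)
Requested entry of v3: 480/480 = 1.0000

1.0000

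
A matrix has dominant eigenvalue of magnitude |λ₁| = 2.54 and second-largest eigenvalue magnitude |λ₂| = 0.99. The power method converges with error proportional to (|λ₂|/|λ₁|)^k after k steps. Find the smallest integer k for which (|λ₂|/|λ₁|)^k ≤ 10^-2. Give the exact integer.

|λ₂/λ₁| = 0.99/2.54 = 0.38976
Need k ≥ ln(10^-2) / ln(0.38976) = -4.6052 / -0.9422 ≈ 4.888
Smallest integer k satisfying the bound: 5

5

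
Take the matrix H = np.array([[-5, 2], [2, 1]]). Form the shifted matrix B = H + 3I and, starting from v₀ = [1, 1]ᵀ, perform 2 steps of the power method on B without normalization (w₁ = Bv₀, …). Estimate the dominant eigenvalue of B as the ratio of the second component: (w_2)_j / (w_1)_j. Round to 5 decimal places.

μ ≈ 4.00000

B = H + 3I has rows (-2, 2); (2, 4)
w1 = Bv₀ = ((-2)·1 + 2·1; 2·1 + 4·1) = (0, 6)
w2 = Bw1 = ((-2)·0 + 2·6; 2·0 + 4·6) = (12, 24)
Ratio: 24/6 = 4.00000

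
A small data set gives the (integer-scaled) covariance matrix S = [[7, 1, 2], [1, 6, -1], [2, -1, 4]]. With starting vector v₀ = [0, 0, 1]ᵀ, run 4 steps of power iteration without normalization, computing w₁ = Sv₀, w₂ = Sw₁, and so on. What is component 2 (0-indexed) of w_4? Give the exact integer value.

w1 = Sv₀ = (2, -1, 4)
w2 = Sw1 = (21, -8, 21)
w3 = Sw2 = (181, -48, 134)
w4 = Sw3 = (1487, -241, 946)
The requested component of w4 is 946.

946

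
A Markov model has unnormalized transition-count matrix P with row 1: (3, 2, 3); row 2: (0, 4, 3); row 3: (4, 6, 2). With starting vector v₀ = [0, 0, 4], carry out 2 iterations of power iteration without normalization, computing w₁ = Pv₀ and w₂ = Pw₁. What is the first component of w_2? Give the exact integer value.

84

w1 = Pv₀ = (3·0 + 2·0 + 3·4; 0·0 + 4·0 + 3·4; 4·0 + 6·0 + 2·4) = (12, 12, 8)
w2 = Pw1 = (3·12 + 2·12 + 3·8; 0·12 + 4·12 + 3·8; 4·12 + 6·12 + 2·8) = (84, 72, 136)
The requested component of w2 is 84.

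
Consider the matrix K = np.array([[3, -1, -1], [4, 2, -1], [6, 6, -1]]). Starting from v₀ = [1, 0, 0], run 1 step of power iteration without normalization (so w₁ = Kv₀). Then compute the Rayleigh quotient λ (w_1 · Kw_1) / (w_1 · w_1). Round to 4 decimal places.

λ ≈ 4.4098

w1 = Kv₀ = (3, 4, 6)
Kw1 = (-1, 14, 36)
w1·Kw1 = 3·(-1) + 4·14 + 6·36 = 269; w1·w1 = 3·3 + 4·4 + 6·6 = 61
λ ≈ 269/61 = 4.4098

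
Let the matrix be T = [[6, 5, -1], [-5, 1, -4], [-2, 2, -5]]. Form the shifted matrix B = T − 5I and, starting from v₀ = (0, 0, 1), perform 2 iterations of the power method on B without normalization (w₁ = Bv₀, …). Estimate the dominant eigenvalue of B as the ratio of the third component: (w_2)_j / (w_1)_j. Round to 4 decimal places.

B = T − 5I has rows (1, 5, -1); (-5, -4, -4); (-2, 2, -10)
w1 = Bv₀ = (1·0 + 5·0 + (-1)·1; (-5)·0 + (-4)·0 + (-4)·1; (-2)·0 + 2·0 + (-10)·1) = (-1, -4, -10)
w2 = Bw1 = (1·(-1) + 5·(-4) + (-1)·(-10); (-5)·(-1) + (-4)·(-4) + (-4)·(-10); (-2)·(-1) + 2·(-4) + (-10)·(-10)) = (-11, 61, 94)
Ratio: 94/-10 = -9.4000

-9.4000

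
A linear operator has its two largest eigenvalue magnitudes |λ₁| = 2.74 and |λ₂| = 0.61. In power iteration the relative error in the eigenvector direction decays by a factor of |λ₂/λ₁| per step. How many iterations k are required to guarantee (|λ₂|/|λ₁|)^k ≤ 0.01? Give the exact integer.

|λ₂/λ₁| = 0.61/2.74 = 0.22263
Need k ≥ ln(0.01) / ln(0.22263) = -4.6052 / -1.5023 ≈ 3.066
Smallest integer k satisfying the bound: 4

4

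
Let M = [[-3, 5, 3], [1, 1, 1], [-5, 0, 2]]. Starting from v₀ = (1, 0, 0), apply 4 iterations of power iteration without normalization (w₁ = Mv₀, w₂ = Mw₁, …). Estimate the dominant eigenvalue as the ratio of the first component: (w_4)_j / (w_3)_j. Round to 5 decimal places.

λ ≈ -4.76471

w1 = Mv₀ = (-3, 1, -5)
w2 = Mw1 = (-1, -7, 5)
w3 = Mw2 = (-17, -3, 15)
w4 = Mw3 = (81, -5, 115)
Ratio at component: 81 / -17 = -4.76471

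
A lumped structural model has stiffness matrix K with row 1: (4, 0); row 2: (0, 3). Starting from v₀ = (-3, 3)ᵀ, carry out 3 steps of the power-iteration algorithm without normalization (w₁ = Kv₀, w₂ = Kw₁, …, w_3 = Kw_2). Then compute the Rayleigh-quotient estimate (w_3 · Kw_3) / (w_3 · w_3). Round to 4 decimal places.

w1 = Kv₀ = (4·(-3) + 0·3; 0·(-3) + 3·3) = (-12, 9)
w2 = Kw1 = (4·(-12) + 0·9; 0·(-12) + 3·9) = (-48, 27)
w3 = Kw2 = (-192, 81)
Kw3 = (-768, 243)
w3·Kw3 = (-192)·(-768) + 81·243 = 167139; w3·w3 = (-192)·(-192) + 81·81 = 43425
λ ≈ 167139/43425 = 3.8489

3.8489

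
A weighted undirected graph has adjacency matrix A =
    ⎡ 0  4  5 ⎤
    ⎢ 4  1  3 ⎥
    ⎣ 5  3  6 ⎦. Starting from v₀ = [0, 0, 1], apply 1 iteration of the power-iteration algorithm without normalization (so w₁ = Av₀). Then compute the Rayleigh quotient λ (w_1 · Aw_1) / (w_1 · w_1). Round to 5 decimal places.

10.75714

w1 = Av₀ = (0·0 + 4·0 + 5·1; 4·0 + 1·0 + 3·1; 5·0 + 3·0 + 6·1) = (5, 3, 6)
Aw1 = (42, 41, 70)
w1·Aw1 = 5·42 + 3·41 + 6·70 = 753; w1·w1 = 5·5 + 3·3 + 6·6 = 70
λ ≈ 753/70 = 10.75714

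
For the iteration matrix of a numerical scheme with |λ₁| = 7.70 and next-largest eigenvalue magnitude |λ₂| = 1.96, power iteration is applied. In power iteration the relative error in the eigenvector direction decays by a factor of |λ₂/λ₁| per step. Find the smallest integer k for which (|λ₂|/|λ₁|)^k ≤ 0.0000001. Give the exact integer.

|λ₂/λ₁| = 1.96/7.70 = 0.25455
Need k ≥ ln(0.0000001) / ln(0.25455) = -16.1181 / -1.3683 ≈ 11.780
Smallest integer k satisfying the bound: 12

12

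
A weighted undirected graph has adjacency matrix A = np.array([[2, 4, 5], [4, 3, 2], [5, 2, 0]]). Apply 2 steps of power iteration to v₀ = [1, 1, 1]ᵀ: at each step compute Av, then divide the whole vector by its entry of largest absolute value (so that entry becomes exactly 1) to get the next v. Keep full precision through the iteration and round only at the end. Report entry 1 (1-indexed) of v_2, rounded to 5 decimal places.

1.00000

Av0 = (11.000000, 9.000000, 7.000000); divide by 11.000000 → v1 = (1.000000, 0.818182, 0.636364)
Av1 = (8.454545, 7.727273, 6.636364); divide by 8.454545 → v2 = (1.000000, 0.913978, 0.784946)
Requested entry of v2: 93/93 = 1.00000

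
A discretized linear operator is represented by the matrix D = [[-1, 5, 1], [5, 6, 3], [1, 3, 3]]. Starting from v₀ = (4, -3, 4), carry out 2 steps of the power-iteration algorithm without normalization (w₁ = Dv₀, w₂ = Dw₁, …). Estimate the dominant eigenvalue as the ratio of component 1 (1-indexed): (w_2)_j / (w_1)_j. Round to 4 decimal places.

λ ≈ -6.1333

w1 = Dv₀ = (-15, 14, 7)
w2 = Dw1 = (92, 30, 48)
Ratio at component: 92 / -15 = -6.1333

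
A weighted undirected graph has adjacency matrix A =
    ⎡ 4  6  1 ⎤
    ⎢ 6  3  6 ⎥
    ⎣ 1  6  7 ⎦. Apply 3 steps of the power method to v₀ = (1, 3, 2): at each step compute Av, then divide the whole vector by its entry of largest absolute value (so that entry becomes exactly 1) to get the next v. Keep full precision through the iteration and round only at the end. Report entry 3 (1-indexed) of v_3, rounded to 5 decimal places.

1.00000

Av0 = (24.000000, 27.000000, 33.000000); divide by 33.000000 → v1 = (0.727273, 0.818182, 1.000000)
Av1 = (8.818182, 12.818182, 12.636364); divide by 12.818182 → v2 = (0.687943, 1.000000, 0.985816)
Av2 = (9.737589, 13.042553, 13.588652); divide by 13.588652 → v3 = (0.716597, 0.959812, 1.000000)
Requested entry of v3: 5748/5748 = 1.00000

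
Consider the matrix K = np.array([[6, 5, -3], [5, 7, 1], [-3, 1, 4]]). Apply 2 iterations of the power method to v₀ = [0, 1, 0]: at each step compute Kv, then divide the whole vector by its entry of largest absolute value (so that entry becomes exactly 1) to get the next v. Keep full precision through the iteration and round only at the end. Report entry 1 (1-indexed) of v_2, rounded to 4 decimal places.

0.8267

Kv0 = (5.00000, 7.00000, 1.00000); divide by 7.00000 → v1 = (0.71429, 1.00000, 0.14286)
Kv1 = (8.85714, 10.71429, -0.57143); divide by 10.71429 → v2 = (0.82667, 1.00000, -0.05333)
Requested entry of v2: 62/75 = 0.8267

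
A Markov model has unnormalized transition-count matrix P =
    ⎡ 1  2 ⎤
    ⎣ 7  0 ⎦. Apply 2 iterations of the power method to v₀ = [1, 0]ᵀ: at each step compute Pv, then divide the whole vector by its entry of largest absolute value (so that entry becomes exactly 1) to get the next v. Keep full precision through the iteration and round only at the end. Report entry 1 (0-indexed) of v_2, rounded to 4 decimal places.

0.4667

Pv0 = (1.00000, 7.00000); divide by 7.00000 → v1 = (0.14286, 1.00000)
Pv1 = (2.14286, 1.00000); divide by 2.14286 → v2 = (1.00000, 0.46667)
Requested entry of v2: 7/15 = 0.4667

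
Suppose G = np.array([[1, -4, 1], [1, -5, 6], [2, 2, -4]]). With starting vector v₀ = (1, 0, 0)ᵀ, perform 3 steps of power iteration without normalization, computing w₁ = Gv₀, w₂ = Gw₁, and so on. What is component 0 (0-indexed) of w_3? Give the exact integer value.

-37

w1 = Gv₀ = (1·1 + (-4)·0 + 1·0; 1·1 + (-5)·0 + 6·0; 2·1 + 2·0 + (-4)·0) = (1, 1, 2)
w2 = Gw1 = (1·1 + (-4)·1 + 1·2; 1·1 + (-5)·1 + 6·2; 2·1 + 2·1 + (-4)·2) = (-1, 8, -4)
w3 = Gw2 = (-37, -65, 30)
The requested component of w3 is -37.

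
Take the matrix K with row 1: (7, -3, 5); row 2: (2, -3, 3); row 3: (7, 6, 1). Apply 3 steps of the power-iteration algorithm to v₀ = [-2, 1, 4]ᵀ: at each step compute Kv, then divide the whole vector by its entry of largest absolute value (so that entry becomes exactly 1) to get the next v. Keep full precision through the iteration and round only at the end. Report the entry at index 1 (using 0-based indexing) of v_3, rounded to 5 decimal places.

Kv0 = (3.000000, 5.000000, -4.000000); divide by 5.000000 → v1 = (0.600000, 1.000000, -0.800000)
Kv1 = (-2.800000, -4.200000, 9.400000); divide by 9.400000 → v2 = (-0.297872, -0.446809, 1.000000)
Kv2 = (4.255319, 3.744681, -3.765957); divide by 4.255319 → v3 = (1.000000, 0.880000, -0.885000)
Requested entry of v3: 176/200 = 0.88000

0.88000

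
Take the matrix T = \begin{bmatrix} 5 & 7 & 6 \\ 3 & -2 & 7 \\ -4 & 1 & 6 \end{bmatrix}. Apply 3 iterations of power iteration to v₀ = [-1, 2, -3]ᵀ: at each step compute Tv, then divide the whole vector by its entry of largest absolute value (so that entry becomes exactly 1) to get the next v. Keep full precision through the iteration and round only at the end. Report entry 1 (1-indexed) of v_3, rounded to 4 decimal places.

Tv0 = (-9.00000, -28.00000, -12.00000); divide by -28.00000 → v1 = (0.32143, 1.00000, 0.42857)
Tv1 = (11.17857, 1.96429, 2.28571); divide by 11.17857 → v2 = (1.00000, 0.17572, 0.20447)
Tv2 = (7.45687, 4.07987, -2.59744); divide by 7.45687 → v3 = (1.00000, 0.54713, -0.34833)
Requested entry of v3: -2334/-2334 = 1.0000

1.0000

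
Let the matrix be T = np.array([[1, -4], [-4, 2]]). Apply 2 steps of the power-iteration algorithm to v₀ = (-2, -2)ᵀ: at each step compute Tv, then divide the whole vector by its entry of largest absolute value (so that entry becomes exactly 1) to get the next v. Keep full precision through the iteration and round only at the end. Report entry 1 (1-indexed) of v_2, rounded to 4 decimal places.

Tv0 = (6.00000, 4.00000); divide by 6.00000 → v1 = (1.00000, 0.66667)
Tv1 = (-1.66667, -2.66667); divide by -2.66667 → v2 = (0.62500, 1.00000)
Requested entry of v2: -10/-16 = 0.6250

0.6250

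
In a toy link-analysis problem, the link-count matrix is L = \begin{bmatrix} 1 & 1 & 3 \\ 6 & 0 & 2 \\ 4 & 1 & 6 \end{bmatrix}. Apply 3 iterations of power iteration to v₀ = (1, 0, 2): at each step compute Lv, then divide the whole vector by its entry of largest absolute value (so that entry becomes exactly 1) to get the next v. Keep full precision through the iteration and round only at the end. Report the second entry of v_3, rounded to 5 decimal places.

Lv0 = (7.000000, 10.000000, 16.000000); divide by 16.000000 → v1 = (0.437500, 0.625000, 1.000000)
Lv1 = (4.062500, 4.625000, 8.375000); divide by 8.375000 → v2 = (0.485075, 0.552239, 1.000000)
Lv2 = (4.037313, 4.910448, 8.492537); divide by 8.492537 → v3 = (0.475395, 0.578207, 1.000000)
Requested entry of v3: 658/1138 = 0.57821

0.57821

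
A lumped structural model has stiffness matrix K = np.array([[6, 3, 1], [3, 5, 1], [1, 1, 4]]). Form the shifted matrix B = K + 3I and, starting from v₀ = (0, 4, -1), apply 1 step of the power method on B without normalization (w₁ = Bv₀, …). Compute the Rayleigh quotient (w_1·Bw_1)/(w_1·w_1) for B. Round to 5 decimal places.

μ ≈ 9.74702

B = K + 3I has rows (9, 3, 1); (3, 8, 1); (1, 1, 7)
w1 = Bv₀ = (11, 31, -3)
Bw1 = (189, 278, 21)
w1·Bw1 = 10634; w1·w1 = 1091; μ ≈ 10634/1091 = 9.74702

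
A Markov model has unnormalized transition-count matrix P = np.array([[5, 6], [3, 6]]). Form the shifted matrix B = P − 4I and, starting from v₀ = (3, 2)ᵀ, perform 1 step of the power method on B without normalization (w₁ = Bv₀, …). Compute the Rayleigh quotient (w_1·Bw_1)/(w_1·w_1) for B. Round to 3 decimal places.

B = P − 4I has rows (1, 6); (3, 2)
w1 = Bv₀ = (15, 13)
Bw1 = (93, 71)
w1·Bw1 = 2318; w1·w1 = 394; μ ≈ 2318/394 = 5.883

μ ≈ 5.883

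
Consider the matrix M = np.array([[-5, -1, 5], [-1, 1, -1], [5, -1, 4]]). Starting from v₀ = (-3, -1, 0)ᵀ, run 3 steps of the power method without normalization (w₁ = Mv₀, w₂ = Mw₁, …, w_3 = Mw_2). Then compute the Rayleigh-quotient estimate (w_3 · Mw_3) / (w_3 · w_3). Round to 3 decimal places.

w1 = Mv₀ = ((-5)·(-3) + (-1)·(-1) + 5·0; (-1)·(-3) + 1·(-1) + (-1)·0; 5·(-3) + (-1)·(-1) + 4·0) = (16, 2, -14)
w2 = Mw1 = ((-5)·16 + (-1)·2 + 5·(-14); (-1)·16 + 1·2 + (-1)·(-14); 5·16 + (-1)·2 + 4·(-14)) = (-152, 0, 22)
w3 = Mw2 = (870, 130, -672)
Mw3 = (-7840, -68, 1532)
w3·Mw3 = 870·(-7840) + 130·(-68) + (-672)·1532 = -7859144; w3·w3 = 870·870 + 130·130 + (-672)·(-672) = 1225384
λ ≈ -7859144/1225384 = -6.414

λ ≈ -6.414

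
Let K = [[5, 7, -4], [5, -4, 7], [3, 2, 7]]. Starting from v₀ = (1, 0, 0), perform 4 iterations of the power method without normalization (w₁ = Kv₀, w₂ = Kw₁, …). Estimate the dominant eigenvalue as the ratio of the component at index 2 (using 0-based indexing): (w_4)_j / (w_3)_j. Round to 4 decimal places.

λ ≈ 10.1467

w1 = Kv₀ = (5, 5, 3)
w2 = Kw1 = (48, 26, 46)
w3 = Kw2 = (238, 458, 518)
w4 = Kw3 = (2324, 2984, 5256)
Ratio at component: 5256 / 518 = 10.1467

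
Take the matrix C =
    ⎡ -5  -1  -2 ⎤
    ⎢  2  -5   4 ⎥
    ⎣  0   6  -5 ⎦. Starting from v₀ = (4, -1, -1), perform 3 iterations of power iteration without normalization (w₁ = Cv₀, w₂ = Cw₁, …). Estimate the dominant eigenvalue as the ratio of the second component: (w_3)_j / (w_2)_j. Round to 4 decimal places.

λ ≈ -9.7229

w1 = Cv₀ = ((-5)·4 + (-1)·(-1) + (-2)·(-1); 2·4 + (-5)·(-1) + 4·(-1); 0·4 + 6·(-1) + (-5)·(-1)) = (-17, 9, -1)
w2 = Cw1 = ((-5)·(-17) + (-1)·9 + (-2)·(-1); 2·(-17) + (-5)·9 + 4·(-1); 0·(-17) + 6·9 + (-5)·(-1)) = (78, -83, 59)
w3 = Cw2 = (-425, 807, -793)
Ratio at component: 807 / -83 = -9.7229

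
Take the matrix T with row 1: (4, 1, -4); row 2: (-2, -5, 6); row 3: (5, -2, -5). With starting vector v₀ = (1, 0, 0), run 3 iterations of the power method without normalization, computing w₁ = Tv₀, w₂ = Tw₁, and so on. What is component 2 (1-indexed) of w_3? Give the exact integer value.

w1 = Tv₀ = (4·1 + 1·0 + (-4)·0; (-2)·1 + (-5)·0 + 6·0; 5·1 + (-2)·0 + (-5)·0) = (4, -2, 5)
w2 = Tw1 = (4·4 + 1·(-2) + (-4)·5; (-2)·4 + (-5)·(-2) + 6·5; 5·4 + (-2)·(-2) + (-5)·5) = (-6, 32, -1)
w3 = Tw2 = (12, -154, -89)
The requested component of w3 is -154.

-154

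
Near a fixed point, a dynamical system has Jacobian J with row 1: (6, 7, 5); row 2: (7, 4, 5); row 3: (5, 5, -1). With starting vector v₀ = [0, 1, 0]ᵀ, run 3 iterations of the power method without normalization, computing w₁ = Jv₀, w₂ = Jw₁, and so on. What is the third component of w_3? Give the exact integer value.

w1 = Jv₀ = (7, 4, 5)
w2 = Jw1 = (95, 90, 50)
w3 = Jw2 = (1450, 1275, 875)
The requested component of w3 is 875.

875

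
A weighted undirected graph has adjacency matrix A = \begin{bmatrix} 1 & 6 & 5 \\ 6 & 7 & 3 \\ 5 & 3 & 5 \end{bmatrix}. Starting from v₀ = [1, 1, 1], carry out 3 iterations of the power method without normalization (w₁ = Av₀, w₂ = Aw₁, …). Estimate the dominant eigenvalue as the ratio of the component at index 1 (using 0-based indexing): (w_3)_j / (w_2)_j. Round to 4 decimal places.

w1 = Av₀ = (1·1 + 6·1 + 5·1; 6·1 + 7·1 + 3·1; 5·1 + 3·1 + 5·1) = (12, 16, 13)
w2 = Aw1 = (1·12 + 6·16 + 5·13; 6·12 + 7·16 + 3·13; 5·12 + 3·16 + 5·13) = (173, 223, 173)
w3 = Aw2 = (2376, 3118, 2399)
Ratio at component: 3118 / 223 = 13.9821

λ ≈ 13.9821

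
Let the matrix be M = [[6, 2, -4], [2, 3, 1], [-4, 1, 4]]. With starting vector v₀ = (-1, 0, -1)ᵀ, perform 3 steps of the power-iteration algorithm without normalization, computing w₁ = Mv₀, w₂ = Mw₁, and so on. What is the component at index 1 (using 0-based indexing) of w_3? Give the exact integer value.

w1 = Mv₀ = (6·(-1) + 2·0 + (-4)·(-1); 2·(-1) + 3·0 + 1·(-1); (-4)·(-1) + 1·0 + 4·(-1)) = (-2, -3, 0)
w2 = Mw1 = (6·(-2) + 2·(-3) + (-4)·0; 2·(-2) + 3·(-3) + 1·0; (-4)·(-2) + 1·(-3) + 4·0) = (-18, -13, 5)
w3 = Mw2 = (-154, -70, 79)
The requested component of w3 is -70.

-70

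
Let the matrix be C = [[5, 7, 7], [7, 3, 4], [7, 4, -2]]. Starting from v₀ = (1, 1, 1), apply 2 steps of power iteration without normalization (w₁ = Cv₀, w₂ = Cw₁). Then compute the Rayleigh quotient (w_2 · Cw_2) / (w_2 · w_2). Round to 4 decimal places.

w1 = Cv₀ = (19, 14, 9)
w2 = Cw1 = (256, 211, 171)
Cw2 = (3954, 3109, 2294)
w2·Cw2 = 256·3954 + 211·3109 + 171·2294 = 2060497; w2·w2 = 256·256 + 211·211 + 171·171 = 139298
λ ≈ 2060497/139298 = 14.7920

14.7920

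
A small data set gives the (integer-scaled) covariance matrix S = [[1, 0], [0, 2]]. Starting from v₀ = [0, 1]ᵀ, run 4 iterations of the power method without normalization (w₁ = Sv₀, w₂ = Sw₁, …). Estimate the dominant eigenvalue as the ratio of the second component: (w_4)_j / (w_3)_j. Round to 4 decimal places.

w1 = Sv₀ = (1·0 + 0·1; 0·0 + 2·1) = (0, 2)
w2 = Sw1 = (1·0 + 0·2; 0·0 + 2·2) = (0, 4)
w3 = Sw2 = (0, 8)
w4 = Sw3 = (0, 16)
Ratio at component: 16 / 8 = 2.0000

λ ≈ 2.0000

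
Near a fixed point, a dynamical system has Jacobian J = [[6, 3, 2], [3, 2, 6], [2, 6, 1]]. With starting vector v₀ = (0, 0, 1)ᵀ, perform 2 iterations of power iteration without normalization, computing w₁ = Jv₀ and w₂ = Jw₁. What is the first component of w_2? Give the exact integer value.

32

w1 = Jv₀ = (6·0 + 3·0 + 2·1; 3·0 + 2·0 + 6·1; 2·0 + 6·0 + 1·1) = (2, 6, 1)
w2 = Jw1 = (6·2 + 3·6 + 2·1; 3·2 + 2·6 + 6·1; 2·2 + 6·6 + 1·1) = (32, 24, 41)
The requested component of w2 is 32.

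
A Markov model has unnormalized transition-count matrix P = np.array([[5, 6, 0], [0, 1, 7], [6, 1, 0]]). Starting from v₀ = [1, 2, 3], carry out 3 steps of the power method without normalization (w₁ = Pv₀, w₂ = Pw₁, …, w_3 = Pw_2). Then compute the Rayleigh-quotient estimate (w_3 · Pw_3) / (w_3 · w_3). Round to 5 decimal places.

λ ≈ 8.62668

w1 = Pv₀ = (5·1 + 6·2 + 0·3; 0·1 + 1·2 + 7·3; 6·1 + 1·2 + 0·3) = (17, 23, 8)
w2 = Pw1 = (5·17 + 6·23 + 0·8; 0·17 + 1·23 + 7·8; 6·17 + 1·23 + 0·8) = (223, 79, 125)
w3 = Pw2 = (1589, 954, 1417)
Pw3 = (13669, 10873, 10488)
w3·Pw3 = 1589·13669 + 954·10873 + 1417·10488 = 46954379; w3·w3 = 1589·1589 + 954·954 + 1417·1417 = 5442926
λ ≈ 46954379/5442926 = 8.62668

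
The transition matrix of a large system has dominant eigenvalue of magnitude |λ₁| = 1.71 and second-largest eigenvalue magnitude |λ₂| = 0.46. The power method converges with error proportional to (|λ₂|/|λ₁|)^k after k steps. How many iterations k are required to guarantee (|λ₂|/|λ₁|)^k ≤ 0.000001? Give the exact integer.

|λ₂/λ₁| = 0.46/1.71 = 0.26901
Need k ≥ ln(0.000001) / ln(0.26901) = -13.8155 / -1.3130 ≈ 10.522
Smallest integer k satisfying the bound: 11

11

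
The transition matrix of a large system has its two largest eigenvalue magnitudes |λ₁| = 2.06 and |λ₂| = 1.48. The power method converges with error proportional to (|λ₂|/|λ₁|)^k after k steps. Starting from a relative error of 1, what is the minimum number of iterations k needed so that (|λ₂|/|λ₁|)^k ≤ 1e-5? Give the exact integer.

35

|λ₂/λ₁| = 1.48/2.06 = 0.71845
Need k ≥ ln(1e-5) / ln(0.71845) = -11.5129 / -0.3307 ≈ 34.818
Smallest integer k satisfying the bound: 35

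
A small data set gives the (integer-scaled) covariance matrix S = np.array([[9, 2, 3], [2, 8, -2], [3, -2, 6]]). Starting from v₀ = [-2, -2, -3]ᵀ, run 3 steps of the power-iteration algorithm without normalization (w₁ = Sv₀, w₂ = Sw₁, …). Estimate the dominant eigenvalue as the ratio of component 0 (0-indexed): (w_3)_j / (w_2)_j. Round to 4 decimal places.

11.2425

w1 = Sv₀ = (-31, -14, -20)
w2 = Sw1 = (-367, -134, -185)
w3 = Sw2 = (-4126, -1436, -1943)
Ratio at component: -4126 / -367 = 11.2425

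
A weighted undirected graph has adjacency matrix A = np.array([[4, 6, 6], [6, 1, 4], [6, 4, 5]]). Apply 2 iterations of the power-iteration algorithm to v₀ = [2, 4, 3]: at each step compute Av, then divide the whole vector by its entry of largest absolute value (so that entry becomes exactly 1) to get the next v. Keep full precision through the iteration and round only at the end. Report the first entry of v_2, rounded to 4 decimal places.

Av0 = (50.00000, 28.00000, 43.00000); divide by 50.00000 → v1 = (1.00000, 0.56000, 0.86000)
Av1 = (12.52000, 10.00000, 12.54000); divide by 12.54000 → v2 = (0.99841, 0.79745, 1.00000)
Requested entry of v2: 626/627 = 0.9984

0.9984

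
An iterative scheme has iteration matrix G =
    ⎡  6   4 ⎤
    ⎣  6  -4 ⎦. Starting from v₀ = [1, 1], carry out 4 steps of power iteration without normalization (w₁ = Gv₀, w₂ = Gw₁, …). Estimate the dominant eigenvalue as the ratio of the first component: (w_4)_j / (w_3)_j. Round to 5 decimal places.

w1 = Gv₀ = (10, 2)
w2 = Gw1 = (68, 52)
w3 = Gw2 = (616, 200)
w4 = Gw3 = (4496, 2896)
Ratio at component: 4496 / 616 = 7.29870

7.29870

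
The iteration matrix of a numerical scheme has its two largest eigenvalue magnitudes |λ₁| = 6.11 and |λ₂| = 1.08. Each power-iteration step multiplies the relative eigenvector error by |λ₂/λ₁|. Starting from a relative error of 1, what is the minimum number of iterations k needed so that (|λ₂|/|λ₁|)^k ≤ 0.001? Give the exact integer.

4

|λ₂/λ₁| = 1.08/6.11 = 0.17676
Need k ≥ ln(0.001) / ln(0.17676) = -6.9078 / -1.7330 ≈ 3.986
Smallest integer k satisfying the bound: 4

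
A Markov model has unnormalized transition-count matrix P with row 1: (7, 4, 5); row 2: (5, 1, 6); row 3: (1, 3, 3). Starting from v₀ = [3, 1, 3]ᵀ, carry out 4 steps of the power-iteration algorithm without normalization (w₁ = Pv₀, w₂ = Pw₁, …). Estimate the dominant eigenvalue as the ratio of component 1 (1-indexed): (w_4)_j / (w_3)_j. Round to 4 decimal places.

λ ≈ 11.5385

w1 = Pv₀ = (7·3 + 4·1 + 5·3; 5·3 + 1·1 + 6·3; 1·3 + 3·1 + 3·3) = (40, 34, 15)
w2 = Pw1 = (7·40 + 4·34 + 5·15; 5·40 + 1·34 + 6·15; 1·40 + 3·34 + 3·15) = (491, 324, 187)
w3 = Pw2 = (5668, 3901, 2024)
w4 = Pw3 = (65400, 44385, 23443)
Ratio at component: 65400 / 5668 = 11.5385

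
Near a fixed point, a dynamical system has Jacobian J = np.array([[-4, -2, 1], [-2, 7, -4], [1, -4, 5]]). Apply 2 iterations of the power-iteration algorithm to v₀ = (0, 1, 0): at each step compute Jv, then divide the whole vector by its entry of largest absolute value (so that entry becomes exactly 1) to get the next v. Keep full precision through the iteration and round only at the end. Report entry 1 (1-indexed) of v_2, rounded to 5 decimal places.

-0.14493

Jv0 = (-2.000000, 7.000000, -4.000000); divide by 7.000000 → v1 = (-0.285714, 1.000000, -0.571429)
Jv1 = (-1.428571, 9.857143, -7.142857); divide by 9.857143 → v2 = (-0.144928, 1.000000, -0.724638)
Requested entry of v2: -10/69 = -0.14493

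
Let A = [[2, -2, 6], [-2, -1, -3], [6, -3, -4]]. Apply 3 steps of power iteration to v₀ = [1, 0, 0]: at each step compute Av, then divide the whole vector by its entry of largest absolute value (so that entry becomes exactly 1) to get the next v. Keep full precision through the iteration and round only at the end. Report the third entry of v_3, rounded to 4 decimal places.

Av0 = (2.00000, -2.00000, 6.00000); divide by 6.00000 → v1 = (0.33333, -0.33333, 1.00000)
Av1 = (7.33333, -3.33333, -1.00000); divide by 7.33333 → v2 = (1.00000, -0.45455, -0.13636)
Av2 = (2.09091, -1.13636, 7.90909); divide by 7.90909 → v3 = (0.26437, -0.14368, 1.00000)
Requested entry of v3: 348/348 = 1.0000

1.0000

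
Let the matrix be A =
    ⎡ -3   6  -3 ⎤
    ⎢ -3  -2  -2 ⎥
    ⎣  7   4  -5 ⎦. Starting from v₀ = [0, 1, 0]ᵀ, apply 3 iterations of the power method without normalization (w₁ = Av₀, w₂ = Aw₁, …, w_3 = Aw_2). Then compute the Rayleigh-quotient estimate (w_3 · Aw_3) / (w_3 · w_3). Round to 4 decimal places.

λ ≈ -4.9865

w1 = Av₀ = ((-3)·0 + 6·1 + (-3)·0; (-3)·0 + (-2)·1 + (-2)·0; 7·0 + 4·1 + (-5)·0) = (6, -2, 4)
w2 = Aw1 = ((-3)·6 + 6·(-2) + (-3)·4; (-3)·6 + (-2)·(-2) + (-2)·4; 7·6 + 4·(-2) + (-5)·4) = (-42, -22, 14)
w3 = Aw2 = (-48, 142, -452)
Aw3 = (2352, 764, 2492)
w3·Aw3 = (-48)·2352 + 142·764 + (-452)·2492 = -1130792; w3·w3 = (-48)·(-48) + 142·142 + (-452)·(-452) = 226772
λ ≈ -1130792/226772 = -4.9865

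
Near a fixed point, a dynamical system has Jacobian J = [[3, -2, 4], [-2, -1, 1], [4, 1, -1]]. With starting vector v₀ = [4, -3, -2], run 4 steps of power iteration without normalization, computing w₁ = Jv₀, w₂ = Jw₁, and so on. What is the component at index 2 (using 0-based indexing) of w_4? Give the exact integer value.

w1 = Jv₀ = (10, -7, 15)
w2 = Jw1 = (104, 2, 18)
w3 = Jw2 = (380, -192, 400)
w4 = Jw3 = (3124, -168, 928)
The requested component of w4 is 928.

928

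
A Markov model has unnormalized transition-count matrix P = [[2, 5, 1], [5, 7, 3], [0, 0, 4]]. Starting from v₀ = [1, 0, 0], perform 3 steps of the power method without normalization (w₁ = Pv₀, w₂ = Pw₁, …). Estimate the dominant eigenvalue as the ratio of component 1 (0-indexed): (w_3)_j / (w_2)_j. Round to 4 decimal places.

10.2222

w1 = Pv₀ = (2·1 + 5·0 + 1·0; 5·1 + 7·0 + 3·0; 0·1 + 0·0 + 4·0) = (2, 5, 0)
w2 = Pw1 = (2·2 + 5·5 + 1·0; 5·2 + 7·5 + 3·0; 0·2 + 0·5 + 4·0) = (29, 45, 0)
w3 = Pw2 = (283, 460, 0)
Ratio at component: 460 / 45 = 10.2222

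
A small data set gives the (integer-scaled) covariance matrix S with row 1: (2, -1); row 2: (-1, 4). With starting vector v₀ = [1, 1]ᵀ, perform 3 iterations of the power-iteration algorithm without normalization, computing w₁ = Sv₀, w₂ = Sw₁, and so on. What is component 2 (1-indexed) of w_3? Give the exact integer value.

w1 = Sv₀ = (1, 3)
w2 = Sw1 = (-1, 11)
w3 = Sw2 = (-13, 45)
The requested component of w3 is 45.

45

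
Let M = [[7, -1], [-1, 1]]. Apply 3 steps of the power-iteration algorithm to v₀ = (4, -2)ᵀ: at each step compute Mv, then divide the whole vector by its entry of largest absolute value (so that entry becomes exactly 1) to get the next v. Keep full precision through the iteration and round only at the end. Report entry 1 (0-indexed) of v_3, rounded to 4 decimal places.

Mv0 = (30.00000, -6.00000); divide by 30.00000 → v1 = (1.00000, -0.20000)
Mv1 = (7.20000, -1.20000); divide by 7.20000 → v2 = (1.00000, -0.16667)
Mv2 = (7.16667, -1.16667); divide by 7.16667 → v3 = (1.00000, -0.16279)
Requested entry of v3: -252/1548 = -0.1628

-0.1628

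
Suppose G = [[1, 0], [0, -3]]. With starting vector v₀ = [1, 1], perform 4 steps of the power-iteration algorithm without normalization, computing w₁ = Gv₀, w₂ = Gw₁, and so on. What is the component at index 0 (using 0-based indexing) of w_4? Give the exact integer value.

1

w1 = Gv₀ = (1, -3)
w2 = Gw1 = (1, 9)
w3 = Gw2 = (1, -27)
w4 = Gw3 = (1, 81)
The requested component of w4 is 1.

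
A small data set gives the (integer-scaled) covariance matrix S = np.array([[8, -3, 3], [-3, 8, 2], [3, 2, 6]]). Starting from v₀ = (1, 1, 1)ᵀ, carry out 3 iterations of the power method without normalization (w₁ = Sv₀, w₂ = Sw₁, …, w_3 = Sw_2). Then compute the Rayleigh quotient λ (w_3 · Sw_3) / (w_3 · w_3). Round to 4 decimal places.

9.3393

w1 = Sv₀ = (8·1 + (-3)·1 + 3·1; (-3)·1 + 8·1 + 2·1; 3·1 + 2·1 + 6·1) = (8, 7, 11)
w2 = Sw1 = (8·8 + (-3)·7 + 3·11; (-3)·8 + 8·7 + 2·11; 3·8 + 2·7 + 6·11) = (76, 54, 104)
w3 = Sw2 = (758, 412, 960)
Sw3 = (7708, 2942, 8858)
w3·Sw3 = 758·7708 + 412·2942 + 960·8858 = 15558448; w3·w3 = 758·758 + 412·412 + 960·960 = 1665908
λ ≈ 15558448/1665908 = 9.3393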